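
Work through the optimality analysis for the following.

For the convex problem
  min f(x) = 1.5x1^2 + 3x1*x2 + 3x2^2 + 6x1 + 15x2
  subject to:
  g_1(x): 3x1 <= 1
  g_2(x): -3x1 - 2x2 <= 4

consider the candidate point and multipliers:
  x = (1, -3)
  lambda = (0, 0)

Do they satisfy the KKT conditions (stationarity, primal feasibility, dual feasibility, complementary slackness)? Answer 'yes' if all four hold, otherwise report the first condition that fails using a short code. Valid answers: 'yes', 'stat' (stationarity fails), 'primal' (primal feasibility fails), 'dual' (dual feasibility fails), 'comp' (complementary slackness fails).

Gradient of f: grad f(x) = Q x + c = (0, 0)
Constraint values g_i(x) = a_i^T x - b_i:
  g_1((1, -3)) = 2
  g_2((1, -3)) = -1
Stationarity residual: grad f(x) + sum_i lambda_i a_i = (0, 0)
  -> stationarity OK
Primal feasibility (all g_i <= 0): FAILS
Dual feasibility (all lambda_i >= 0): OK
Complementary slackness (lambda_i * g_i(x) = 0 for all i): OK

Verdict: the first failing condition is primal_feasibility -> primal.

primal


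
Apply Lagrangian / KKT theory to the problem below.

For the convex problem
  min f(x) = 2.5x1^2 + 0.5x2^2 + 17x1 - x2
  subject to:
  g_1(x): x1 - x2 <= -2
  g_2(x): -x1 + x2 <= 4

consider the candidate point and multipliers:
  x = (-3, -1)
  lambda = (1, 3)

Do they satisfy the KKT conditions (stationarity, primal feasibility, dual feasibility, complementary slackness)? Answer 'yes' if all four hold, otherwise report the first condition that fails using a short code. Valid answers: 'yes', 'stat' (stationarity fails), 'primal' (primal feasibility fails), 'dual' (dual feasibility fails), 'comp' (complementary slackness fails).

Gradient of f: grad f(x) = Q x + c = (2, -2)
Constraint values g_i(x) = a_i^T x - b_i:
  g_1((-3, -1)) = 0
  g_2((-3, -1)) = -2
Stationarity residual: grad f(x) + sum_i lambda_i a_i = (0, 0)
  -> stationarity OK
Primal feasibility (all g_i <= 0): OK
Dual feasibility (all lambda_i >= 0): OK
Complementary slackness (lambda_i * g_i(x) = 0 for all i): FAILS

Verdict: the first failing condition is complementary_slackness -> comp.

comp


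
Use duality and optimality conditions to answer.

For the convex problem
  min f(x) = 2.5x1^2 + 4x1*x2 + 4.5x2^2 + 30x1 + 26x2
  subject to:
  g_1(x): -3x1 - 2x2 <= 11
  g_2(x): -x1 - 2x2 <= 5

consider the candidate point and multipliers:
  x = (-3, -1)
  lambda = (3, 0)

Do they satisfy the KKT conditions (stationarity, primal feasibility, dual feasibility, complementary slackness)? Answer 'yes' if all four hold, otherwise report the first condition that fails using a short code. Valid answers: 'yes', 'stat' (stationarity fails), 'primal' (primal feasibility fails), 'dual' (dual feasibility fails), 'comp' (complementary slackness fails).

Gradient of f: grad f(x) = Q x + c = (11, 5)
Constraint values g_i(x) = a_i^T x - b_i:
  g_1((-3, -1)) = 0
  g_2((-3, -1)) = 0
Stationarity residual: grad f(x) + sum_i lambda_i a_i = (2, -1)
  -> stationarity FAILS
Primal feasibility (all g_i <= 0): OK
Dual feasibility (all lambda_i >= 0): OK
Complementary slackness (lambda_i * g_i(x) = 0 for all i): OK

Verdict: the first failing condition is stationarity -> stat.

stat


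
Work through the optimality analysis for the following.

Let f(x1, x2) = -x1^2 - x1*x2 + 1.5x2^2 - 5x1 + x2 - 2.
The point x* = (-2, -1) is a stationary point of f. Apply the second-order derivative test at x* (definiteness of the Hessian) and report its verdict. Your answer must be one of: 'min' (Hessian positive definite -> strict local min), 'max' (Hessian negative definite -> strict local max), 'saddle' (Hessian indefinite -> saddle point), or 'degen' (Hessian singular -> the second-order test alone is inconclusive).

Compute the Hessian H = grad^2 f:
  H = [[-2, -1], [-1, 3]]
Verify stationarity: grad f(x*) = H x* + g = (0, 0).
Eigenvalues of H: -2.1926, 3.1926.
Eigenvalues have mixed signs, so H is indefinite -> x* is a saddle point.

saddle


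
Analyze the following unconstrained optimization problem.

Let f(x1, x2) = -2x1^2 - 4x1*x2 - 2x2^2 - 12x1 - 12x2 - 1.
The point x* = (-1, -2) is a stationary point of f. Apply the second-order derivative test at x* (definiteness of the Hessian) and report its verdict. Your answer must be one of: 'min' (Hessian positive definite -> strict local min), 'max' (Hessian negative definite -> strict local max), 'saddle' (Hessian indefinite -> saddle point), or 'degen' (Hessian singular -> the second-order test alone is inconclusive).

Compute the Hessian H = grad^2 f:
  H = [[-4, -4], [-4, -4]]
Verify stationarity: grad f(x*) = H x* + g = (0, 0).
Eigenvalues of H: -8, 0.
H has a zero eigenvalue (singular; negative semidefinite but not definite), so H is neither positive definite, negative definite, nor indefinite. The second-order test alone is inconclusive -> degen.
(Indeed, f is constant along the null direction of H through x*, so x* is not a strict local extremum.)

degen


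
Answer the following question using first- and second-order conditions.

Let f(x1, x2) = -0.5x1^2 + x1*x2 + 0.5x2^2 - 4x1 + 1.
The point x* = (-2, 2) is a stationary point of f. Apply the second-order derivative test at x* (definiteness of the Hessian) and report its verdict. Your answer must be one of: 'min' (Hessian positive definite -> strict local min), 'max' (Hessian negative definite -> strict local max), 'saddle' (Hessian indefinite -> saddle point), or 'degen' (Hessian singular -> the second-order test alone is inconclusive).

Compute the Hessian H = grad^2 f:
  H = [[-1, 1], [1, 1]]
Verify stationarity: grad f(x*) = H x* + g = (0, 0).
Eigenvalues of H: -1.4142, 1.4142.
Eigenvalues have mixed signs, so H is indefinite -> x* is a saddle point.

saddle


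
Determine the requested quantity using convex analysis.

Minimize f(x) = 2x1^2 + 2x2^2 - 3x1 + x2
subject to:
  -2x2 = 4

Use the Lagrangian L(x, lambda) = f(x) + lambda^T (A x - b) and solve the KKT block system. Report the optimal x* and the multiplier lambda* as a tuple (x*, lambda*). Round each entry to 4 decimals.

Form the Lagrangian:
  L(x, lambda) = (1/2) x^T Q x + c^T x + lambda^T (A x - b)
Stationarity (grad_x L = 0): Q x + c + A^T lambda = 0.
Primal feasibility: A x = b.

This gives the KKT block system:
  [ Q   A^T ] [ x     ]   [-c ]
  [ A    0  ] [ lambda ] = [ b ]

Solving the linear system:
  x*      = (0.75, -2)
  lambda* = (-3.5)
  f(x*)   = 4.875

x* = (0.75, -2), lambda* = (-3.5)


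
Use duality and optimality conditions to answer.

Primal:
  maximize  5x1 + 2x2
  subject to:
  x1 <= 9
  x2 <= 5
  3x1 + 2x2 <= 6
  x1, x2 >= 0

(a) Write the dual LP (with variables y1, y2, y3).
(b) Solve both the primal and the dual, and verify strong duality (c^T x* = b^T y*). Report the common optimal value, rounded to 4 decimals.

The standard primal-dual pair for 'max c^T x s.t. A x <= b, x >= 0' is:
  Dual:  min b^T y  s.t.  A^T y >= c,  y >= 0.

So the dual LP is:
  minimize  9y1 + 5y2 + 6y3
  subject to:
    y1 + 3y3 >= 5
    y2 + 2y3 >= 2
    y1, y2, y3 >= 0

Solving the primal: x* = (2, 0).
  primal value c^T x* = 10.
Solving the dual: y* = (0, 0, 1.6667).
  dual value b^T y* = 10.
Strong duality: c^T x* = b^T y*. Confirmed.

10


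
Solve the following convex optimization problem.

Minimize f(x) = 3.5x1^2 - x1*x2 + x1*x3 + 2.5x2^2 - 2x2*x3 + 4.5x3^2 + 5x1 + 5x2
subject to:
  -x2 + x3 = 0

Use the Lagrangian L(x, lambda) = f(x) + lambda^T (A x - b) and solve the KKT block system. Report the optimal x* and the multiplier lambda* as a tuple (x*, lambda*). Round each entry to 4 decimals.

Form the Lagrangian:
  L(x, lambda) = (1/2) x^T Q x + c^T x + lambda^T (A x - b)
Stationarity (grad_x L = 0): Q x + c + A^T lambda = 0.
Primal feasibility: A x = b.

This gives the KKT block system:
  [ Q   A^T ] [ x     ]   [-c ]
  [ A    0  ] [ lambda ] = [ b ]

Solving the linear system:
  x*      = (-0.7143, -0.5, -0.5)
  lambda* = (4.2143)
  f(x*)   = -3.0357

x* = (-0.7143, -0.5, -0.5), lambda* = (4.2143)


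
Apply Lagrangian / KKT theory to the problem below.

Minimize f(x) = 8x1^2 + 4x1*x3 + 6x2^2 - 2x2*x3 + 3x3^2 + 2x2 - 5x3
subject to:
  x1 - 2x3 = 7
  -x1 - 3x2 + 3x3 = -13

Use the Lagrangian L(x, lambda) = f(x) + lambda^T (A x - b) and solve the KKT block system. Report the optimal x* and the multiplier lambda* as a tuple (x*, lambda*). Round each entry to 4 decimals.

Form the Lagrangian:
  L(x, lambda) = (1/2) x^T Q x + c^T x + lambda^T (A x - b)
Stationarity (grad_x L = 0): Q x + c + A^T lambda = 0.
Primal feasibility: A x = b.

This gives the KKT block system:
  [ Q   A^T ] [ x     ]   [-c ]
  [ A    0  ] [ lambda ] = [ b ]

Solving the linear system:
  x*      = (1.1473, 1.0245, -2.9264)
  lambda* = (0.0646, 6.7158)
  f(x*)   = 51.7668

x* = (1.1473, 1.0245, -2.9264), lambda* = (0.0646, 6.7158)


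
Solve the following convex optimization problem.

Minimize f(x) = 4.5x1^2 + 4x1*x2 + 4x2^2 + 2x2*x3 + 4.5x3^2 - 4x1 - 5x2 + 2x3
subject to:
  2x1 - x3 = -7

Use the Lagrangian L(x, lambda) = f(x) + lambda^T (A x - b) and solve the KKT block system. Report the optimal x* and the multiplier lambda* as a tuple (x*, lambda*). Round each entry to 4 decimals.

Form the Lagrangian:
  L(x, lambda) = (1/2) x^T Q x + c^T x + lambda^T (A x - b)
Stationarity (grad_x L = 0): Q x + c + A^T lambda = 0.
Primal feasibility: A x = b.

This gives the KKT block system:
  [ Q   A^T ] [ x     ]   [-c ]
  [ A    0  ] [ lambda ] = [ b ]

Solving the linear system:
  x*      = (-3.1622, 2.0372, 0.6757)
  lambda* = (12.1554)
  f(x*)   = 44.451

x* = (-3.1622, 2.0372, 0.6757), lambda* = (12.1554)


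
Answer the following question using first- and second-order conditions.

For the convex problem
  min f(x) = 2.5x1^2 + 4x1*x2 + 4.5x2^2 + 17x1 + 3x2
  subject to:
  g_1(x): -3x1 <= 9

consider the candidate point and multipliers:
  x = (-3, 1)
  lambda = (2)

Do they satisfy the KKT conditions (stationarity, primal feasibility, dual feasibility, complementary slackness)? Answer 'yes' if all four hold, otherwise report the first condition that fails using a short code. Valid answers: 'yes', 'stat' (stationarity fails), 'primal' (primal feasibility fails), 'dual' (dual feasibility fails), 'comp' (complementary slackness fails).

Gradient of f: grad f(x) = Q x + c = (6, 0)
Constraint values g_i(x) = a_i^T x - b_i:
  g_1((-3, 1)) = 0
Stationarity residual: grad f(x) + sum_i lambda_i a_i = (0, 0)
  -> stationarity OK
Primal feasibility (all g_i <= 0): OK
Dual feasibility (all lambda_i >= 0): OK
Complementary slackness (lambda_i * g_i(x) = 0 for all i): OK

Verdict: yes, KKT holds.

yes


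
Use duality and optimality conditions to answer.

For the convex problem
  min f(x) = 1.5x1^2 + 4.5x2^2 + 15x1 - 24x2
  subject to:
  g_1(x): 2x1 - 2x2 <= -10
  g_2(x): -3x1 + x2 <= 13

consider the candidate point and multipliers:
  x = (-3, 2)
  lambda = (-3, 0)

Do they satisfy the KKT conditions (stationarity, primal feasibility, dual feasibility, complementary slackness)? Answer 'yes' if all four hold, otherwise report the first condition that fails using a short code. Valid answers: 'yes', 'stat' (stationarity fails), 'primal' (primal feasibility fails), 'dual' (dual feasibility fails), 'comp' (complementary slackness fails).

Gradient of f: grad f(x) = Q x + c = (6, -6)
Constraint values g_i(x) = a_i^T x - b_i:
  g_1((-3, 2)) = 0
  g_2((-3, 2)) = -2
Stationarity residual: grad f(x) + sum_i lambda_i a_i = (0, 0)
  -> stationarity OK
Primal feasibility (all g_i <= 0): OK
Dual feasibility (all lambda_i >= 0): FAILS
Complementary slackness (lambda_i * g_i(x) = 0 for all i): OK

Verdict: the first failing condition is dual_feasibility -> dual.

dual


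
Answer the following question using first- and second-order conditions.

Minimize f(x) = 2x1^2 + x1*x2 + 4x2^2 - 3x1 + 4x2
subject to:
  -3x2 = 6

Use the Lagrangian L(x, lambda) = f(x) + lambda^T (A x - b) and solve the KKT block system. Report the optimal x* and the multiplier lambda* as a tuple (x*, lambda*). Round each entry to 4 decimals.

Form the Lagrangian:
  L(x, lambda) = (1/2) x^T Q x + c^T x + lambda^T (A x - b)
Stationarity (grad_x L = 0): Q x + c + A^T lambda = 0.
Primal feasibility: A x = b.

This gives the KKT block system:
  [ Q   A^T ] [ x     ]   [-c ]
  [ A    0  ] [ lambda ] = [ b ]

Solving the linear system:
  x*      = (1.25, -2)
  lambda* = (-3.5833)
  f(x*)   = 4.875

x* = (1.25, -2), lambda* = (-3.5833)


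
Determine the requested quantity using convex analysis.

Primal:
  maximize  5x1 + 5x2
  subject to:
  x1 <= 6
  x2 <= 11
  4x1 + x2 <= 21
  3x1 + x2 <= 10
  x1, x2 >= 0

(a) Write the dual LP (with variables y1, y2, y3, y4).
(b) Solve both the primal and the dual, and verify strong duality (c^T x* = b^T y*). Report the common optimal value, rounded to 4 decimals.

The standard primal-dual pair for 'max c^T x s.t. A x <= b, x >= 0' is:
  Dual:  min b^T y  s.t.  A^T y >= c,  y >= 0.

So the dual LP is:
  minimize  6y1 + 11y2 + 21y3 + 10y4
  subject to:
    y1 + 4y3 + 3y4 >= 5
    y2 + y3 + y4 >= 5
    y1, y2, y3, y4 >= 0

Solving the primal: x* = (0, 10).
  primal value c^T x* = 50.
Solving the dual: y* = (0, 0, 0, 5).
  dual value b^T y* = 50.
Strong duality: c^T x* = b^T y*. Confirmed.

50


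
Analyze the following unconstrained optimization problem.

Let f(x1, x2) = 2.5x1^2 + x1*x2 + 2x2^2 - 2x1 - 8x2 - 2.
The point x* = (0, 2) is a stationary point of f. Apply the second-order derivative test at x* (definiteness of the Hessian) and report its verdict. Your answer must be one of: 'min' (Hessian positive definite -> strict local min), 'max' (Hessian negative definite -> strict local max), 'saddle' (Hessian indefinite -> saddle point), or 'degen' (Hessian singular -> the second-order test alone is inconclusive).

Compute the Hessian H = grad^2 f:
  H = [[5, 1], [1, 4]]
Verify stationarity: grad f(x*) = H x* + g = (0, 0).
Eigenvalues of H: 3.382, 5.618.
Both eigenvalues > 0, so H is positive definite -> x* is a strict local min.

min


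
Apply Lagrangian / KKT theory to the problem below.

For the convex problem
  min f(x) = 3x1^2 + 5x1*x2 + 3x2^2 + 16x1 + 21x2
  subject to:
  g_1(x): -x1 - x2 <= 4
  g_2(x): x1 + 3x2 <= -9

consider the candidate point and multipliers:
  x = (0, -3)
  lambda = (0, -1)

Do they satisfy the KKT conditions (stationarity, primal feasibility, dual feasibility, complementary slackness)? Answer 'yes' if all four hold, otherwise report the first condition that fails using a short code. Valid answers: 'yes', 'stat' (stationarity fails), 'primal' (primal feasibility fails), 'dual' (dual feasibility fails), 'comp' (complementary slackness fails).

Gradient of f: grad f(x) = Q x + c = (1, 3)
Constraint values g_i(x) = a_i^T x - b_i:
  g_1((0, -3)) = -1
  g_2((0, -3)) = 0
Stationarity residual: grad f(x) + sum_i lambda_i a_i = (0, 0)
  -> stationarity OK
Primal feasibility (all g_i <= 0): OK
Dual feasibility (all lambda_i >= 0): FAILS
Complementary slackness (lambda_i * g_i(x) = 0 for all i): OK

Verdict: the first failing condition is dual_feasibility -> dual.

dual


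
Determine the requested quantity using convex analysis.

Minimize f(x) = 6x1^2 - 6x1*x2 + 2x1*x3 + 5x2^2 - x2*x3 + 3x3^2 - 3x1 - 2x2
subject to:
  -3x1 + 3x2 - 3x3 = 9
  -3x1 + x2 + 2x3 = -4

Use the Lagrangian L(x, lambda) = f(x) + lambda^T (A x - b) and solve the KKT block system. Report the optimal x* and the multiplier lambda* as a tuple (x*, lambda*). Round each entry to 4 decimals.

Form the Lagrangian:
  L(x, lambda) = (1/2) x^T Q x + c^T x + lambda^T (A x - b)
Stationarity (grad_x L = 0): Q x + c + A^T lambda = 0.
Primal feasibility: A x = b.

This gives the KKT block system:
  [ Q   A^T ] [ x     ]   [-c ]
  [ A    0  ] [ lambda ] = [ b ]

Solving the linear system:
  x*      = (0.4272, 1.3786, -2.0485)
  lambda* = (-3.9288, 0.5146)
  f(x*)   = 16.6893

x* = (0.4272, 1.3786, -2.0485), lambda* = (-3.9288, 0.5146)


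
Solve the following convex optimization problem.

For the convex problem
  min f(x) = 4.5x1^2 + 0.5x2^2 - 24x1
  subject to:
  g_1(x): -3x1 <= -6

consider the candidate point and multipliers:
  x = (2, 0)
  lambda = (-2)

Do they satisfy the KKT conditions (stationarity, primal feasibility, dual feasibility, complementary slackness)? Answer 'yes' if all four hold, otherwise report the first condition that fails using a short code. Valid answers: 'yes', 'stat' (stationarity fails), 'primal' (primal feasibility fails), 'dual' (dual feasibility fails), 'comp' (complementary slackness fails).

Gradient of f: grad f(x) = Q x + c = (-6, 0)
Constraint values g_i(x) = a_i^T x - b_i:
  g_1((2, 0)) = 0
Stationarity residual: grad f(x) + sum_i lambda_i a_i = (0, 0)
  -> stationarity OK
Primal feasibility (all g_i <= 0): OK
Dual feasibility (all lambda_i >= 0): FAILS
Complementary slackness (lambda_i * g_i(x) = 0 for all i): OK

Verdict: the first failing condition is dual_feasibility -> dual.

dual


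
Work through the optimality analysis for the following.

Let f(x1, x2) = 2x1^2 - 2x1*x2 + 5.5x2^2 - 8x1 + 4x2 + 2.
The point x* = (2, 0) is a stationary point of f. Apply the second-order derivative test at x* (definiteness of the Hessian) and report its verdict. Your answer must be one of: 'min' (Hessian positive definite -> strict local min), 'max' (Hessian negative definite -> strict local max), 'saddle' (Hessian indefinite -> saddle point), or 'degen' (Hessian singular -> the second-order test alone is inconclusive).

Compute the Hessian H = grad^2 f:
  H = [[4, -2], [-2, 11]]
Verify stationarity: grad f(x*) = H x* + g = (0, 0).
Eigenvalues of H: 3.4689, 11.5311.
Both eigenvalues > 0, so H is positive definite -> x* is a strict local min.

min


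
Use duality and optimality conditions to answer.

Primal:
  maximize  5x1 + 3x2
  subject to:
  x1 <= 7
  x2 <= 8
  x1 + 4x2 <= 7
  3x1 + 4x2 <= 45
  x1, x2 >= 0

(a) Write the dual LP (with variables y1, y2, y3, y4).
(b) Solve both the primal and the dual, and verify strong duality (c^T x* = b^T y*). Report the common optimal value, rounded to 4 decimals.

The standard primal-dual pair for 'max c^T x s.t. A x <= b, x >= 0' is:
  Dual:  min b^T y  s.t.  A^T y >= c,  y >= 0.

So the dual LP is:
  minimize  7y1 + 8y2 + 7y3 + 45y4
  subject to:
    y1 + y3 + 3y4 >= 5
    y2 + 4y3 + 4y4 >= 3
    y1, y2, y3, y4 >= 0

Solving the primal: x* = (7, 0).
  primal value c^T x* = 35.
Solving the dual: y* = (4.25, 0, 0.75, 0).
  dual value b^T y* = 35.
Strong duality: c^T x* = b^T y*. Confirmed.

35


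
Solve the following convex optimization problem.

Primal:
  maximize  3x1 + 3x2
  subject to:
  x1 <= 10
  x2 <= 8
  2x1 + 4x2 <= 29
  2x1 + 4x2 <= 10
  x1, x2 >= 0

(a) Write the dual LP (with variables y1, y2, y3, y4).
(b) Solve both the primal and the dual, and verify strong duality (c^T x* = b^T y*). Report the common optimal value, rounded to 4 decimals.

The standard primal-dual pair for 'max c^T x s.t. A x <= b, x >= 0' is:
  Dual:  min b^T y  s.t.  A^T y >= c,  y >= 0.

So the dual LP is:
  minimize  10y1 + 8y2 + 29y3 + 10y4
  subject to:
    y1 + 2y3 + 2y4 >= 3
    y2 + 4y3 + 4y4 >= 3
    y1, y2, y3, y4 >= 0

Solving the primal: x* = (5, 0).
  primal value c^T x* = 15.
Solving the dual: y* = (0, 0, 0, 1.5).
  dual value b^T y* = 15.
Strong duality: c^T x* = b^T y*. Confirmed.

15


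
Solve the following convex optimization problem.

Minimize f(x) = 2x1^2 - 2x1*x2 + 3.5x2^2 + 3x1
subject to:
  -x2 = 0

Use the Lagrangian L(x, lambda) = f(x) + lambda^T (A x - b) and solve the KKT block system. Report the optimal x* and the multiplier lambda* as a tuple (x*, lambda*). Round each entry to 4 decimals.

Form the Lagrangian:
  L(x, lambda) = (1/2) x^T Q x + c^T x + lambda^T (A x - b)
Stationarity (grad_x L = 0): Q x + c + A^T lambda = 0.
Primal feasibility: A x = b.

This gives the KKT block system:
  [ Q   A^T ] [ x     ]   [-c ]
  [ A    0  ] [ lambda ] = [ b ]

Solving the linear system:
  x*      = (-0.75, 0)
  lambda* = (1.5)
  f(x*)   = -1.125

x* = (-0.75, 0), lambda* = (1.5)


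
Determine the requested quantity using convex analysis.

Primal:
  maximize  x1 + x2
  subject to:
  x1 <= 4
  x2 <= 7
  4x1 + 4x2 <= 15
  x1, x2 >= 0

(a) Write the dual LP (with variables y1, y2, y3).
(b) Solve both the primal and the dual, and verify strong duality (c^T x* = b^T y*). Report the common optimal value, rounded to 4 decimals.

The standard primal-dual pair for 'max c^T x s.t. A x <= b, x >= 0' is:
  Dual:  min b^T y  s.t.  A^T y >= c,  y >= 0.

So the dual LP is:
  minimize  4y1 + 7y2 + 15y3
  subject to:
    y1 + 4y3 >= 1
    y2 + 4y3 >= 1
    y1, y2, y3 >= 0

Solving the primal: x* = (3.75, 0).
  primal value c^T x* = 3.75.
Solving the dual: y* = (0, 0, 0.25).
  dual value b^T y* = 3.75.
Strong duality: c^T x* = b^T y*. Confirmed.

3.75


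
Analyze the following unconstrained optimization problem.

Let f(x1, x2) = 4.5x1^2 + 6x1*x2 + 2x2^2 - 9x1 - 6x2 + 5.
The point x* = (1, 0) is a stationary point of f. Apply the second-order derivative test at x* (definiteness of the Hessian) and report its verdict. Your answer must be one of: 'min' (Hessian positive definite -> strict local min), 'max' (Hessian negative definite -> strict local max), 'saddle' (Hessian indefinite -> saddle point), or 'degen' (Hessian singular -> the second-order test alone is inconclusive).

Compute the Hessian H = grad^2 f:
  H = [[9, 6], [6, 4]]
Verify stationarity: grad f(x*) = H x* + g = (0, 0).
Eigenvalues of H: 0, 13.
H has a zero eigenvalue (singular; positive semidefinite but not definite), so H is neither positive definite, negative definite, nor indefinite. The second-order test alone is inconclusive -> degen.
(Indeed, f is constant along the null direction of H through x*, so x* is not a strict local extremum.)

degen


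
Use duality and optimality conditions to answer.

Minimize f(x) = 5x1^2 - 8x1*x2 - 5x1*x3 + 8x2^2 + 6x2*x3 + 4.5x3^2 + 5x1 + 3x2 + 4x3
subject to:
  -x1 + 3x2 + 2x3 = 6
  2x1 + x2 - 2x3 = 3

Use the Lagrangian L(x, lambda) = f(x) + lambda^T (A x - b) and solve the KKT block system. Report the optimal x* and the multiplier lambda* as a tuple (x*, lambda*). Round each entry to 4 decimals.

Form the Lagrangian:
  L(x, lambda) = (1/2) x^T Q x + c^T x + lambda^T (A x - b)
Stationarity (grad_x L = 0): Q x + c + A^T lambda = 0.
Primal feasibility: A x = b.

This gives the KKT block system:
  [ Q   A^T ] [ x     ]   [-c ]
  [ A    0  ] [ lambda ] = [ b ]

Solving the linear system:
  x*      = (0.7563, 2.0609, 0.2868)
  lambda* = (-9.8068, -2.2244)
  f(x*)   = 38.3128

x* = (0.7563, 2.0609, 0.2868), lambda* = (-9.8068, -2.2244)


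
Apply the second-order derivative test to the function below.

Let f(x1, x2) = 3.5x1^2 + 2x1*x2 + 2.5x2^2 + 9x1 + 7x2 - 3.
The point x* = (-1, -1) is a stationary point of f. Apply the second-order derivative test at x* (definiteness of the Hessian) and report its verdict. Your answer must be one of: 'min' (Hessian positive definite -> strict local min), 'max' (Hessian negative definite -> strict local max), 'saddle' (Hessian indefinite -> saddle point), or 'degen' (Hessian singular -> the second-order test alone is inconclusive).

Compute the Hessian H = grad^2 f:
  H = [[7, 2], [2, 5]]
Verify stationarity: grad f(x*) = H x* + g = (0, 0).
Eigenvalues of H: 3.7639, 8.2361.
Both eigenvalues > 0, so H is positive definite -> x* is a strict local min.

min


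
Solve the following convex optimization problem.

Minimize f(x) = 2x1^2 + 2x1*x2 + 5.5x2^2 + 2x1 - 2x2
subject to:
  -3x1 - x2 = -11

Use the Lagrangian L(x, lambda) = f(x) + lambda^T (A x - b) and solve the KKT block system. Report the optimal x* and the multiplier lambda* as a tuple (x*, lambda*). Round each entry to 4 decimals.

Form the Lagrangian:
  L(x, lambda) = (1/2) x^T Q x + c^T x + lambda^T (A x - b)
Stationarity (grad_x L = 0): Q x + c + A^T lambda = 0.
Primal feasibility: A x = b.

This gives the KKT block system:
  [ Q   A^T ] [ x     ]   [-c ]
  [ A    0  ] [ lambda ] = [ b ]

Solving the linear system:
  x*      = (3.6593, 0.022)
  lambda* = (5.5604)
  f(x*)   = 34.2198

x* = (3.6593, 0.022), lambda* = (5.5604)


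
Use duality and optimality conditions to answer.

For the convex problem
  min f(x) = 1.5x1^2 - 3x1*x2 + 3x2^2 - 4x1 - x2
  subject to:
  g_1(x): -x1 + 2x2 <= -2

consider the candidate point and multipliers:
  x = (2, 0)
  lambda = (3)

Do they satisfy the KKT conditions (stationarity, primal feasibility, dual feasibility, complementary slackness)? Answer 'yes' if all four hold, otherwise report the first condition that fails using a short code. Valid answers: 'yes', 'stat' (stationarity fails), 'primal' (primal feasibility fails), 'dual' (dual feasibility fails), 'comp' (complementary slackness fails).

Gradient of f: grad f(x) = Q x + c = (2, -7)
Constraint values g_i(x) = a_i^T x - b_i:
  g_1((2, 0)) = 0
Stationarity residual: grad f(x) + sum_i lambda_i a_i = (-1, -1)
  -> stationarity FAILS
Primal feasibility (all g_i <= 0): OK
Dual feasibility (all lambda_i >= 0): OK
Complementary slackness (lambda_i * g_i(x) = 0 for all i): OK

Verdict: the first failing condition is stationarity -> stat.

stat


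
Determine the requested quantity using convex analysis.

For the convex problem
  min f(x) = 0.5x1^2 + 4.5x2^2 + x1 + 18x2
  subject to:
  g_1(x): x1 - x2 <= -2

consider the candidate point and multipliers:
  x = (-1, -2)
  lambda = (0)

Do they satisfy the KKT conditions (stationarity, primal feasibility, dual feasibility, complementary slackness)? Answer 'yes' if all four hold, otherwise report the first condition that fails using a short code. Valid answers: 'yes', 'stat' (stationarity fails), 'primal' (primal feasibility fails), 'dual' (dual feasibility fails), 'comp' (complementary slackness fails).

Gradient of f: grad f(x) = Q x + c = (0, 0)
Constraint values g_i(x) = a_i^T x - b_i:
  g_1((-1, -2)) = 3
Stationarity residual: grad f(x) + sum_i lambda_i a_i = (0, 0)
  -> stationarity OK
Primal feasibility (all g_i <= 0): FAILS
Dual feasibility (all lambda_i >= 0): OK
Complementary slackness (lambda_i * g_i(x) = 0 for all i): OK

Verdict: the first failing condition is primal_feasibility -> primal.

primal


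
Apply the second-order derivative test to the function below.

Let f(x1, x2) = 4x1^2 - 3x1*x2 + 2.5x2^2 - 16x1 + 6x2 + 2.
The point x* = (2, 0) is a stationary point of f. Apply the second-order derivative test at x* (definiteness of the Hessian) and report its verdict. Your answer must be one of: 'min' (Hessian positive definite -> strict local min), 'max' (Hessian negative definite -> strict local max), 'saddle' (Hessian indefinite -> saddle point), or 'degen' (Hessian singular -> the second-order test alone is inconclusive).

Compute the Hessian H = grad^2 f:
  H = [[8, -3], [-3, 5]]
Verify stationarity: grad f(x*) = H x* + g = (0, 0).
Eigenvalues of H: 3.1459, 9.8541.
Both eigenvalues > 0, so H is positive definite -> x* is a strict local min.

min


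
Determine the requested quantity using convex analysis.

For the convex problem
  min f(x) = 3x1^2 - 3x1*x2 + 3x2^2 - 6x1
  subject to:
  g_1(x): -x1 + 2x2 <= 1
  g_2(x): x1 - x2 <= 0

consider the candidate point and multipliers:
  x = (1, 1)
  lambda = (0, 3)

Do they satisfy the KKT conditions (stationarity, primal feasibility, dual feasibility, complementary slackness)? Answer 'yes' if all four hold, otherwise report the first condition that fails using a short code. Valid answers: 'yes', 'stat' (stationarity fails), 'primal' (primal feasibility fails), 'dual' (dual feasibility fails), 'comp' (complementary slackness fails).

Gradient of f: grad f(x) = Q x + c = (-3, 3)
Constraint values g_i(x) = a_i^T x - b_i:
  g_1((1, 1)) = 0
  g_2((1, 1)) = 0
Stationarity residual: grad f(x) + sum_i lambda_i a_i = (0, 0)
  -> stationarity OK
Primal feasibility (all g_i <= 0): OK
Dual feasibility (all lambda_i >= 0): OK
Complementary slackness (lambda_i * g_i(x) = 0 for all i): OK

Verdict: yes, KKT holds.

yes


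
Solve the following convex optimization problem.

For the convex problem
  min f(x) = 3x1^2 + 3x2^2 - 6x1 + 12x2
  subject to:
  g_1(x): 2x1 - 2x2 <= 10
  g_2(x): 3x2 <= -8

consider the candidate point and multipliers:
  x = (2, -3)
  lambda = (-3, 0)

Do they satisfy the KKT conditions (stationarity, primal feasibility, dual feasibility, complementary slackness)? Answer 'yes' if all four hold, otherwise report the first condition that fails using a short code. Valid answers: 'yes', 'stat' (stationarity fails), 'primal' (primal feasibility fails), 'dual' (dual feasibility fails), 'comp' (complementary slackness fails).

Gradient of f: grad f(x) = Q x + c = (6, -6)
Constraint values g_i(x) = a_i^T x - b_i:
  g_1((2, -3)) = 0
  g_2((2, -3)) = -1
Stationarity residual: grad f(x) + sum_i lambda_i a_i = (0, 0)
  -> stationarity OK
Primal feasibility (all g_i <= 0): OK
Dual feasibility (all lambda_i >= 0): FAILS
Complementary slackness (lambda_i * g_i(x) = 0 for all i): OK

Verdict: the first failing condition is dual_feasibility -> dual.

dual


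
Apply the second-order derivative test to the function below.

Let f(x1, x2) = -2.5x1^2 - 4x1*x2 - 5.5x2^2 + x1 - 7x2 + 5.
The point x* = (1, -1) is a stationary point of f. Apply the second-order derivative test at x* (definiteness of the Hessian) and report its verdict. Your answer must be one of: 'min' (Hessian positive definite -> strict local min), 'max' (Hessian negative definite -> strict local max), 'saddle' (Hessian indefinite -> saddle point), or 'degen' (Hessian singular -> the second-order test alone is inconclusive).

Compute the Hessian H = grad^2 f:
  H = [[-5, -4], [-4, -11]]
Verify stationarity: grad f(x*) = H x* + g = (0, 0).
Eigenvalues of H: -13, -3.
Both eigenvalues < 0, so H is negative definite -> x* is a strict local max.

max


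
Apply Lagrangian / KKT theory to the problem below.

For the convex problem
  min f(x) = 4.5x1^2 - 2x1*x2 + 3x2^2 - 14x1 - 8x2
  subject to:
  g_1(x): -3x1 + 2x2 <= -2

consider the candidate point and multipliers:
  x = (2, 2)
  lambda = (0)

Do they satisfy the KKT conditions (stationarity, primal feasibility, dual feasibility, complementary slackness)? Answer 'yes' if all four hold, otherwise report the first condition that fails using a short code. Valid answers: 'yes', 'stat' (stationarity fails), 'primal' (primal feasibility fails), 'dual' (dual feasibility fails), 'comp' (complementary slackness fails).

Gradient of f: grad f(x) = Q x + c = (0, 0)
Constraint values g_i(x) = a_i^T x - b_i:
  g_1((2, 2)) = 0
Stationarity residual: grad f(x) + sum_i lambda_i a_i = (0, 0)
  -> stationarity OK
Primal feasibility (all g_i <= 0): OK
Dual feasibility (all lambda_i >= 0): OK
Complementary slackness (lambda_i * g_i(x) = 0 for all i): OK

Verdict: yes, KKT holds.

yes


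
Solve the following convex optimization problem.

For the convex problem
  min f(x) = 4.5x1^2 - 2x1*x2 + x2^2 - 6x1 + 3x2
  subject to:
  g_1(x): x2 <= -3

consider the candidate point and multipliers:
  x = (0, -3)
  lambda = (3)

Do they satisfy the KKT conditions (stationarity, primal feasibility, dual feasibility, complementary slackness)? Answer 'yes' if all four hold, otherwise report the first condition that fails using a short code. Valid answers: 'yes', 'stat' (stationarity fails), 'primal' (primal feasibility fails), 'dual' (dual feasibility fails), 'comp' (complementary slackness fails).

Gradient of f: grad f(x) = Q x + c = (0, -3)
Constraint values g_i(x) = a_i^T x - b_i:
  g_1((0, -3)) = 0
Stationarity residual: grad f(x) + sum_i lambda_i a_i = (0, 0)
  -> stationarity OK
Primal feasibility (all g_i <= 0): OK
Dual feasibility (all lambda_i >= 0): OK
Complementary slackness (lambda_i * g_i(x) = 0 for all i): OK

Verdict: yes, KKT holds.

yes


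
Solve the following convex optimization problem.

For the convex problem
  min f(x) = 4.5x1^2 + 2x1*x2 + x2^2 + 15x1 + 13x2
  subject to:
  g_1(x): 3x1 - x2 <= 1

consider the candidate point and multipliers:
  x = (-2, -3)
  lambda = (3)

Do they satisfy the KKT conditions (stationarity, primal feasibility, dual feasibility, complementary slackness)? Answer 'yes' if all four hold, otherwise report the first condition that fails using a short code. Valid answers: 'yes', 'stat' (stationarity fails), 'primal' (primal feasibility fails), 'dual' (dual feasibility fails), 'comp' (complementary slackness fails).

Gradient of f: grad f(x) = Q x + c = (-9, 3)
Constraint values g_i(x) = a_i^T x - b_i:
  g_1((-2, -3)) = -4
Stationarity residual: grad f(x) + sum_i lambda_i a_i = (0, 0)
  -> stationarity OK
Primal feasibility (all g_i <= 0): OK
Dual feasibility (all lambda_i >= 0): OK
Complementary slackness (lambda_i * g_i(x) = 0 for all i): FAILS

Verdict: the first failing condition is complementary_slackness -> comp.

comp


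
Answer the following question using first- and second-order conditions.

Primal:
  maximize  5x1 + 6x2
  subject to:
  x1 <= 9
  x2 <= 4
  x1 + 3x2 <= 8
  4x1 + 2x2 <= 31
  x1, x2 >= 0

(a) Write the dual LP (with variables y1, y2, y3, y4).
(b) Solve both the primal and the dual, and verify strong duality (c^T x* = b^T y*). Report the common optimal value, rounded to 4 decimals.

The standard primal-dual pair for 'max c^T x s.t. A x <= b, x >= 0' is:
  Dual:  min b^T y  s.t.  A^T y >= c,  y >= 0.

So the dual LP is:
  minimize  9y1 + 4y2 + 8y3 + 31y4
  subject to:
    y1 + y3 + 4y4 >= 5
    y2 + 3y3 + 2y4 >= 6
    y1, y2, y3, y4 >= 0

Solving the primal: x* = (7.7, 0.1).
  primal value c^T x* = 39.1.
Solving the dual: y* = (0, 0, 1.4, 0.9).
  dual value b^T y* = 39.1.
Strong duality: c^T x* = b^T y*. Confirmed.

39.1


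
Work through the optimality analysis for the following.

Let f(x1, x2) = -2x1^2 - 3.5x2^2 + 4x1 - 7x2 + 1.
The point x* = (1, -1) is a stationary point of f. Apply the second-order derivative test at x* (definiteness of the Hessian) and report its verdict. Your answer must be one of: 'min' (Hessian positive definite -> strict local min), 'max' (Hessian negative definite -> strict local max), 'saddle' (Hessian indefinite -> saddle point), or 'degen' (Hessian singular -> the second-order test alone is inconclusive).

Compute the Hessian H = grad^2 f:
  H = [[-4, 0], [0, -7]]
Verify stationarity: grad f(x*) = H x* + g = (0, 0).
Eigenvalues of H: -7, -4.
Both eigenvalues < 0, so H is negative definite -> x* is a strict local max.

max


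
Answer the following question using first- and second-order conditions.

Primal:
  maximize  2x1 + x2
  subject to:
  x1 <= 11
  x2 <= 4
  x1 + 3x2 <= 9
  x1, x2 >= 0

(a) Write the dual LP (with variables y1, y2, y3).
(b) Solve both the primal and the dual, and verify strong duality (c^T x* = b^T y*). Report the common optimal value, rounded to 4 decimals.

The standard primal-dual pair for 'max c^T x s.t. A x <= b, x >= 0' is:
  Dual:  min b^T y  s.t.  A^T y >= c,  y >= 0.

So the dual LP is:
  minimize  11y1 + 4y2 + 9y3
  subject to:
    y1 + y3 >= 2
    y2 + 3y3 >= 1
    y1, y2, y3 >= 0

Solving the primal: x* = (9, 0).
  primal value c^T x* = 18.
Solving the dual: y* = (0, 0, 2).
  dual value b^T y* = 18.
Strong duality: c^T x* = b^T y*. Confirmed.

18


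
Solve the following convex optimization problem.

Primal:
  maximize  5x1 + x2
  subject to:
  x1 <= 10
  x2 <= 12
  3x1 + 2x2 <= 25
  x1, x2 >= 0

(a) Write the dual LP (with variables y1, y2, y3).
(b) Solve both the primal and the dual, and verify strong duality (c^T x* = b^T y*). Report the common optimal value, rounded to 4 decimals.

The standard primal-dual pair for 'max c^T x s.t. A x <= b, x >= 0' is:
  Dual:  min b^T y  s.t.  A^T y >= c,  y >= 0.

So the dual LP is:
  minimize  10y1 + 12y2 + 25y3
  subject to:
    y1 + 3y3 >= 5
    y2 + 2y3 >= 1
    y1, y2, y3 >= 0

Solving the primal: x* = (8.3333, 0).
  primal value c^T x* = 41.6667.
Solving the dual: y* = (0, 0, 1.6667).
  dual value b^T y* = 41.6667.
Strong duality: c^T x* = b^T y*. Confirmed.

41.6667


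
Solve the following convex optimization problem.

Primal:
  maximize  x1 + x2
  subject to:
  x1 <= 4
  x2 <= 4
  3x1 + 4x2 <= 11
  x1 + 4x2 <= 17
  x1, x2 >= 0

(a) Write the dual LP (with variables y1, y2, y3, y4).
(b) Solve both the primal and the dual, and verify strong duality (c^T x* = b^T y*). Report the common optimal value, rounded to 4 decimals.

The standard primal-dual pair for 'max c^T x s.t. A x <= b, x >= 0' is:
  Dual:  min b^T y  s.t.  A^T y >= c,  y >= 0.

So the dual LP is:
  minimize  4y1 + 4y2 + 11y3 + 17y4
  subject to:
    y1 + 3y3 + y4 >= 1
    y2 + 4y3 + 4y4 >= 1
    y1, y2, y3, y4 >= 0

Solving the primal: x* = (3.6667, 0).
  primal value c^T x* = 3.6667.
Solving the dual: y* = (0, 0, 0.3333, 0).
  dual value b^T y* = 3.6667.
Strong duality: c^T x* = b^T y*. Confirmed.

3.6667


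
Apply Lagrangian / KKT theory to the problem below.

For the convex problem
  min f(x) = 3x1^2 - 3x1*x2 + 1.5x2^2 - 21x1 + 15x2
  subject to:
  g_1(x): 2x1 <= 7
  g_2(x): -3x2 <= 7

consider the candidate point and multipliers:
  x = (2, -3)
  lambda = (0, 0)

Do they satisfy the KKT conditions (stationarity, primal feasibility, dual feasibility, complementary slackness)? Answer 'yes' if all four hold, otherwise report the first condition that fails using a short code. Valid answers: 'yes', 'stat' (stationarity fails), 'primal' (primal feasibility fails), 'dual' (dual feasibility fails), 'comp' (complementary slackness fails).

Gradient of f: grad f(x) = Q x + c = (0, 0)
Constraint values g_i(x) = a_i^T x - b_i:
  g_1((2, -3)) = -3
  g_2((2, -3)) = 2
Stationarity residual: grad f(x) + sum_i lambda_i a_i = (0, 0)
  -> stationarity OK
Primal feasibility (all g_i <= 0): FAILS
Dual feasibility (all lambda_i >= 0): OK
Complementary slackness (lambda_i * g_i(x) = 0 for all i): OK

Verdict: the first failing condition is primal_feasibility -> primal.

primal


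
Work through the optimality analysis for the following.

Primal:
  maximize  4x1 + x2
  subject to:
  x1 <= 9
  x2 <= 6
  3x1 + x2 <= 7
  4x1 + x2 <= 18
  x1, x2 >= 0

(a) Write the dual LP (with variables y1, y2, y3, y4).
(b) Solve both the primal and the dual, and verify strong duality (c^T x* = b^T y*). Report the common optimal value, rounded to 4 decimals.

The standard primal-dual pair for 'max c^T x s.t. A x <= b, x >= 0' is:
  Dual:  min b^T y  s.t.  A^T y >= c,  y >= 0.

So the dual LP is:
  minimize  9y1 + 6y2 + 7y3 + 18y4
  subject to:
    y1 + 3y3 + 4y4 >= 4
    y2 + y3 + y4 >= 1
    y1, y2, y3, y4 >= 0

Solving the primal: x* = (2.3333, 0).
  primal value c^T x* = 9.3333.
Solving the dual: y* = (0, 0, 1.3333, 0).
  dual value b^T y* = 9.3333.
Strong duality: c^T x* = b^T y*. Confirmed.

9.3333


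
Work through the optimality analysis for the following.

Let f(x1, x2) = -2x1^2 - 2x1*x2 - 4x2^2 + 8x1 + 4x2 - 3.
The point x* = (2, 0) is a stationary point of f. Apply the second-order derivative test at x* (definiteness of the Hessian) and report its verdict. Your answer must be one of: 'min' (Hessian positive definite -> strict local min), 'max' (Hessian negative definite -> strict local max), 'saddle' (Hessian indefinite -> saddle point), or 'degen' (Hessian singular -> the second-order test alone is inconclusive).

Compute the Hessian H = grad^2 f:
  H = [[-4, -2], [-2, -8]]
Verify stationarity: grad f(x*) = H x* + g = (0, 0).
Eigenvalues of H: -8.8284, -3.1716.
Both eigenvalues < 0, so H is negative definite -> x* is a strict local max.

max


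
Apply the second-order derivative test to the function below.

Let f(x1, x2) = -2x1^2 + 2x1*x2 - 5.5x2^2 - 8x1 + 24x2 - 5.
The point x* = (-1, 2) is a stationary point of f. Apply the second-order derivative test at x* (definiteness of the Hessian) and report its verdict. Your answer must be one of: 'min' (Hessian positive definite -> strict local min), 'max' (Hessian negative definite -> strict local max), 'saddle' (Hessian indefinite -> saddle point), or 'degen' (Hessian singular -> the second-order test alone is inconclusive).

Compute the Hessian H = grad^2 f:
  H = [[-4, 2], [2, -11]]
Verify stationarity: grad f(x*) = H x* + g = (0, 0).
Eigenvalues of H: -11.5311, -3.4689.
Both eigenvalues < 0, so H is negative definite -> x* is a strict local max.

max


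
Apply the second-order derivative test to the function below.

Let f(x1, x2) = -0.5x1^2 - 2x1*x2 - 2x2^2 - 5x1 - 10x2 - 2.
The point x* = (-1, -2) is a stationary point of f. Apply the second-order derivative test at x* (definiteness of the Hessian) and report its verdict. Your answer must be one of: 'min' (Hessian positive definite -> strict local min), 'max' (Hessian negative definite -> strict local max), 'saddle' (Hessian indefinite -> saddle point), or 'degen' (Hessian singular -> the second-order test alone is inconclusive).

Compute the Hessian H = grad^2 f:
  H = [[-1, -2], [-2, -4]]
Verify stationarity: grad f(x*) = H x* + g = (0, 0).
Eigenvalues of H: -5, 0.
H has a zero eigenvalue (singular; negative semidefinite but not definite), so H is neither positive definite, negative definite, nor indefinite. The second-order test alone is inconclusive -> degen.
(Indeed, f is constant along the null direction of H through x*, so x* is not a strict local extremum.)

degen
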